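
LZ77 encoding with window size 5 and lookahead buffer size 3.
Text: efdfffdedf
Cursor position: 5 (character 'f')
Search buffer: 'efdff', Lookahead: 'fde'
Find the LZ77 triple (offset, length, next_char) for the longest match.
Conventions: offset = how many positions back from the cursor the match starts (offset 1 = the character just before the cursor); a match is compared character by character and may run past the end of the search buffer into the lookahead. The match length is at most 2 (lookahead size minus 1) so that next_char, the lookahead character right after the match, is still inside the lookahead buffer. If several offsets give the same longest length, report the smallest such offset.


Try each offset into the search buffer:
  offset=1 (pos 4, char 'f'): match length 1
  offset=2 (pos 3, char 'f'): match length 1
  offset=3 (pos 2, char 'd'): match length 0
  offset=4 (pos 1, char 'f'): match length 2
  offset=5 (pos 0, char 'e'): match length 0
Longest match has length 2 at offset 4.
next_char = character at position 5 + 2 = 7 -> 'e'

Best match: offset=4, length=2 (matching 'fd' starting at position 1)
LZ77 triple: (4, 2, 'e')


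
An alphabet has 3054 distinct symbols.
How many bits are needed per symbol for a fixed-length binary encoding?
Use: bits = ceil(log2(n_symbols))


log2(3054) = 11.5765
Bracket: 2^11 = 2048 < 3054 <= 2^12 = 4096
So ceil(log2(3054)) = 12

bits = ceil(log2(3054)) = ceil(11.5765) = 12 bits


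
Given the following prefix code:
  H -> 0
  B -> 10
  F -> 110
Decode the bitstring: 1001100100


Decoding step by step:
Bits 10 -> B
Bits 0 -> H
Bits 110 -> F
Bits 0 -> H
Bits 10 -> B
Bits 0 -> H


Decoded message: BHFHBH


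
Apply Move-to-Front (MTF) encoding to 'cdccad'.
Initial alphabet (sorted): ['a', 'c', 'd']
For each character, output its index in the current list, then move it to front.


MTF encoding:
'c': index 1 in ['a', 'c', 'd'] -> ['c', 'a', 'd']
'd': index 2 in ['c', 'a', 'd'] -> ['d', 'c', 'a']
'c': index 1 in ['d', 'c', 'a'] -> ['c', 'd', 'a']
'c': index 0 in ['c', 'd', 'a'] -> ['c', 'd', 'a']
'a': index 2 in ['c', 'd', 'a'] -> ['a', 'c', 'd']
'd': index 2 in ['a', 'c', 'd'] -> ['d', 'a', 'c']


Output: [1, 2, 1, 0, 2, 2]


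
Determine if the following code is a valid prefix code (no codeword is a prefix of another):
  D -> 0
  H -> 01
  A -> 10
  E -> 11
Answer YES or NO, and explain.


Checking each pair (does one codeword prefix another?):
  D='0' vs H='01': prefix -- VIOLATION

NO -- this is NOT a valid prefix code. D (0) is a prefix of H (01).


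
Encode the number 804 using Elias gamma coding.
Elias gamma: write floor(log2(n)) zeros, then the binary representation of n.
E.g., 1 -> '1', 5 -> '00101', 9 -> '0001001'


num_bits = floor(log2(804)) + 1 = 10
leading_zeros = num_bits - 1 = 9
binary(804) = 1100100100

Elias gamma(804) = '000000000' + '1100100100' = 0000000001100100100 (19 bits)


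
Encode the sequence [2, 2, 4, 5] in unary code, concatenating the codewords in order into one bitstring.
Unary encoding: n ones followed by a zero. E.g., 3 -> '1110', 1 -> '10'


Encode each number as n ones followed by a terminating 0:
  2 -> 110 (3 bits)
  2 -> 110 (3 bits)
  4 -> 11110 (5 bits)
  5 -> 111110 (6 bits)
Total length = 3 + 3 + 5 + 6 = 17 bits.

Unary([2, 2, 4, 5]) = 11011011110111110 (17 bits)


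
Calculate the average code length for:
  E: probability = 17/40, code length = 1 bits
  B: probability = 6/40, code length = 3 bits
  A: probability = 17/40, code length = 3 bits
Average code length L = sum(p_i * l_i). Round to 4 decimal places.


Weighted contributions p_i * l_i:
  E: (17/40) * 1 = 17/40
  B: (6/40) * 3 = 18/40
  A: (17/40) * 3 = 51/40
Sum = (17 + 18 + 51)/40 = 86/40

L = 86/40 = 2.1500 bits/symbol


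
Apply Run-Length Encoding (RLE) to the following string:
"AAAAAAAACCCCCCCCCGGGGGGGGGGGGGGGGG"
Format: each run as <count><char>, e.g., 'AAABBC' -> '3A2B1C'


Scanning runs left to right:
  i=0: run of 'A' x 8 -> '8A'
  i=8: run of 'C' x 9 -> '9C'
  i=17: run of 'G' x 17 -> '17G'

RLE = 8A9C17G


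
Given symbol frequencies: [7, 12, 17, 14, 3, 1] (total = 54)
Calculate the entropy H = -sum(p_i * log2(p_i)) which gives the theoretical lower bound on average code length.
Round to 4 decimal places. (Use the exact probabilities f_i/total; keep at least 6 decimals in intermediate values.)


Per-symbol terms -p_i * log2(p_i) with p_i = f_i/54:
  p = 7/54 = 0.129630: log2(p) = -2.947533, -p*log2(p) = 0.382088
  p = 12/54 = 0.222222: log2(p) = -2.169925, -p*log2(p) = 0.482206
  p = 17/54 = 0.314815: log2(p) = -1.667425, -p*log2(p) = 0.524930
  p = 14/54 = 0.259259: log2(p) = -1.947533, -p*log2(p) = 0.504916
  p = 3/54 = 0.055556: log2(p) = -4.169925, -p*log2(p) = 0.231663
  p = 1/54 = 0.018519: log2(p) = -5.754888, -p*log2(p) = 0.106572
H = 0.382088 + 0.482206 + 0.524930 + 0.504916 + 0.231663 + 0.106572 = 2.232375

H = 2.2324 bits/symbol


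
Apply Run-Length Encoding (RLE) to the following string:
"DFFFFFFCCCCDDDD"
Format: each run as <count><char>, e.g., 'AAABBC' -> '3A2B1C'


Scanning runs left to right:
  i=0: run of 'D' x 1 -> '1D'
  i=1: run of 'F' x 6 -> '6F'
  i=7: run of 'C' x 4 -> '4C'
  i=11: run of 'D' x 4 -> '4D'

RLE = 1D6F4C4D


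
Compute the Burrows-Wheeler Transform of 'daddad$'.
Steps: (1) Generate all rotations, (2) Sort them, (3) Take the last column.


Rotations (sorted):
  0: $daddad -> last char: d
  1: ad$dadd -> last char: d
  2: addad$d -> last char: d
  3: d$dadda -> last char: a
  4: dad$dad -> last char: d
  5: daddad$ -> last char: $
  6: ddad$da -> last char: a


BWT = dddad$a


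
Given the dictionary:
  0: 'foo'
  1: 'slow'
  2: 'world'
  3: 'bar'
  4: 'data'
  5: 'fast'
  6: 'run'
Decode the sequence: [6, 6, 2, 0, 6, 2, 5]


Look up each index in the dictionary:
  6 -> 'run'
  6 -> 'run'
  2 -> 'world'
  0 -> 'foo'
  6 -> 'run'
  2 -> 'world'
  5 -> 'fast'

Decoded: "run run world foo run world fast"


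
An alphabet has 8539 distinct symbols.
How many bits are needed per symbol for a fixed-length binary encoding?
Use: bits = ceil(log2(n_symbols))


log2(8539) = 13.0599
Bracket: 2^13 = 8192 < 8539 <= 2^14 = 16384
So ceil(log2(8539)) = 14

bits = ceil(log2(8539)) = ceil(13.0599) = 14 bits


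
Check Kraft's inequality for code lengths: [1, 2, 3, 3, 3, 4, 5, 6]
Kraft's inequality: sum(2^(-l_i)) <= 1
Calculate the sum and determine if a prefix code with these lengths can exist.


Sum = 2^(-1) + 2^(-2) + 2^(-3) + 2^(-3) + 2^(-3) + 2^(-4) + 2^(-5) + 2^(-6)
    = 0.5 + 0.25 + 0.125 + 0.125 + 0.125 + 0.0625 + 0.03125 + 0.015625
    = 79/64 = 1.234375
Since 1.234375 > 1, Kraft's inequality is NOT satisfied.
A prefix code with these lengths CANNOT exist.

Kraft sum = 1.234375. Not satisfied.


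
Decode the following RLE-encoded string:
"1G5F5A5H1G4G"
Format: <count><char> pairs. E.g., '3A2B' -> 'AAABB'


Expanding each <count><char> pair:
  1G -> 'G'
  5F -> 'FFFFF'
  5A -> 'AAAAA'
  5H -> 'HHHHH'
  1G -> 'G'
  4G -> 'GGGG'

Decoded = GFFFFFAAAAAHHHHHGGGGG


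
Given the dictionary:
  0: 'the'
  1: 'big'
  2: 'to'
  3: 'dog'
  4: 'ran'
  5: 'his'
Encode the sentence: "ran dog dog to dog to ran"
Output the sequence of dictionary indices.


Look up each word in the dictionary:
  'ran' -> 4
  'dog' -> 3
  'dog' -> 3
  'to' -> 2
  'dog' -> 3
  'to' -> 2
  'ran' -> 4

Encoded: [4, 3, 3, 2, 3, 2, 4]


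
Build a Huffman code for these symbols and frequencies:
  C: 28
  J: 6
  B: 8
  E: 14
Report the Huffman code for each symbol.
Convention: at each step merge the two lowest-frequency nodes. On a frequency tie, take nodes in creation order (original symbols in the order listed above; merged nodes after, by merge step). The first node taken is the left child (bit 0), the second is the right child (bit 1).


Huffman tree construction:
Step 1: Merge J(6) + B(8) = 14
Step 2: Merge E(14) + (J+B)(14) = 28
Step 3: Merge C(28) + (E+(J+B))(28) = 56
Read each symbol's code off the tree from the root (left child = 0, right child = 1).

Codes:
  C: 0 (length 1)
  J: 110 (length 3)
  B: 111 (length 3)
  E: 10 (length 2)
Average code length: 98/56 = 1.7500 bits/symbol


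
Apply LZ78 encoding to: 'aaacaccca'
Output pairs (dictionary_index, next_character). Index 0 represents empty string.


LZ78 encoding steps:
Dictionary: {0: ''}
Step 1: w='' (idx 0), next='a' -> output (0, 'a'), add 'a' as idx 1
Step 2: w='a' (idx 1), next='a' -> output (1, 'a'), add 'aa' as idx 2
Step 3: w='' (idx 0), next='c' -> output (0, 'c'), add 'c' as idx 3
Step 4: w='a' (idx 1), next='c' -> output (1, 'c'), add 'ac' as idx 4
Step 5: w='c' (idx 3), next='c' -> output (3, 'c'), add 'cc' as idx 5
Step 6: w='a' (idx 1), end of input -> output (1, '')


Encoded: [(0, 'a'), (1, 'a'), (0, 'c'), (1, 'c'), (3, 'c'), (1, '')]


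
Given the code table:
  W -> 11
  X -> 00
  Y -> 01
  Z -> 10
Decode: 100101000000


Decoding:
10 -> Z
01 -> Y
01 -> Y
00 -> X
00 -> X
00 -> X


Result: ZYYXXX


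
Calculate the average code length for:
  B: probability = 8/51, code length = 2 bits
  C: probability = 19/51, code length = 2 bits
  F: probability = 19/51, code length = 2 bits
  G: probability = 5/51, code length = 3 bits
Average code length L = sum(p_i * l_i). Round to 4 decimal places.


Weighted contributions p_i * l_i:
  B: (8/51) * 2 = 16/51
  C: (19/51) * 2 = 38/51
  F: (19/51) * 2 = 38/51
  G: (5/51) * 3 = 15/51
Sum = (16 + 38 + 38 + 15)/51 = 107/51

L = 107/51 = 2.0980 bits/symbol


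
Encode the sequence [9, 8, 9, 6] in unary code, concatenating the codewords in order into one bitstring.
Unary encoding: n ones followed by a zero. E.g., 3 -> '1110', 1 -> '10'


Encode each number as n ones followed by a terminating 0:
  9 -> 1111111110 (10 bits)
  8 -> 111111110 (9 bits)
  9 -> 1111111110 (10 bits)
  6 -> 1111110 (7 bits)
Total length = 10 + 9 + 10 + 7 = 36 bits.

Unary([9, 8, 9, 6]) = 111111111011111111011111111101111110 (36 bits)


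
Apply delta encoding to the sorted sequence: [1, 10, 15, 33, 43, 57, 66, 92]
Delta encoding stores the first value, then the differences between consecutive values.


First value: 1
Deltas:
  10 - 1 = 9
  15 - 10 = 5
  33 - 15 = 18
  43 - 33 = 10
  57 - 43 = 14
  66 - 57 = 9
  92 - 66 = 26


Delta encoded: [1, 9, 5, 18, 10, 14, 9, 26]


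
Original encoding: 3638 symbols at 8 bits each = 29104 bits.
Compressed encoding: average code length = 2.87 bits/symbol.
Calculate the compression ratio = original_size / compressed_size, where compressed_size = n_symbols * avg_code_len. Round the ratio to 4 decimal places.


original_size = n_symbols * orig_bits = 3638 * 8 = 29104 bits
compressed_size = n_symbols * avg_code_len = 3638 * 2.87 = 10441.06 bits
ratio = original_size / compressed_size = 29104 / 10441.06 = 2.7875

Compression ratio = 2.7875


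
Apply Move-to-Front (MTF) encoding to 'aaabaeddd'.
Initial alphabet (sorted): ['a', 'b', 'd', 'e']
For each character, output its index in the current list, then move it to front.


MTF encoding:
'a': index 0 in ['a', 'b', 'd', 'e'] -> ['a', 'b', 'd', 'e']
'a': index 0 in ['a', 'b', 'd', 'e'] -> ['a', 'b', 'd', 'e']
'a': index 0 in ['a', 'b', 'd', 'e'] -> ['a', 'b', 'd', 'e']
'b': index 1 in ['a', 'b', 'd', 'e'] -> ['b', 'a', 'd', 'e']
'a': index 1 in ['b', 'a', 'd', 'e'] -> ['a', 'b', 'd', 'e']
'e': index 3 in ['a', 'b', 'd', 'e'] -> ['e', 'a', 'b', 'd']
'd': index 3 in ['e', 'a', 'b', 'd'] -> ['d', 'e', 'a', 'b']
'd': index 0 in ['d', 'e', 'a', 'b'] -> ['d', 'e', 'a', 'b']
'd': index 0 in ['d', 'e', 'a', 'b'] -> ['d', 'e', 'a', 'b']


Output: [0, 0, 0, 1, 1, 3, 3, 0, 0]


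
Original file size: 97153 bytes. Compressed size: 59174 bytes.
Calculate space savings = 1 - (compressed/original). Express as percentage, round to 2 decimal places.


ratio = compressed/original = 59174/97153 = 0.609081
savings = 1 - ratio = 1 - 0.609081 = 0.390919
as a percentage: 0.390919 * 100 = 39.09%

Space savings = 1 - 59174/97153 = 39.09%


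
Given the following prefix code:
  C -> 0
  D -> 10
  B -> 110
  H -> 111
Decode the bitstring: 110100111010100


Decoding step by step:
Bits 110 -> B
Bits 10 -> D
Bits 0 -> C
Bits 111 -> H
Bits 0 -> C
Bits 10 -> D
Bits 10 -> D
Bits 0 -> C


Decoded message: BDCHCDDC


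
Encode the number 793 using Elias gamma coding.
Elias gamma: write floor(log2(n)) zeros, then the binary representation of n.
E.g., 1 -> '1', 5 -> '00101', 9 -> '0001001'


num_bits = floor(log2(793)) + 1 = 10
leading_zeros = num_bits - 1 = 9
binary(793) = 1100011001

Elias gamma(793) = '000000000' + '1100011001' = 0000000001100011001 (19 bits)


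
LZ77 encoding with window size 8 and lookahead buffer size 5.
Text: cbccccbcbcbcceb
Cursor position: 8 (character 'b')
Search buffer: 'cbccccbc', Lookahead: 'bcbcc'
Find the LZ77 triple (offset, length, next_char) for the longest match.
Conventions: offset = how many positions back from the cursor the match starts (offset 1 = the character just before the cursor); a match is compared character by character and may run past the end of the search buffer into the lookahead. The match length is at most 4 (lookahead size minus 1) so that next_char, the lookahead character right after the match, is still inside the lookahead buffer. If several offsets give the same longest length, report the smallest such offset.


Try each offset into the search buffer:
  offset=1 (pos 7, char 'c'): match length 0
  offset=2 (pos 6, char 'b'): match length 4
  offset=3 (pos 5, char 'c'): match length 0
  offset=4 (pos 4, char 'c'): match length 0
  offset=5 (pos 3, char 'c'): match length 0
  offset=6 (pos 2, char 'c'): match length 0
  offset=7 (pos 1, char 'b'): match length 2
  offset=8 (pos 0, char 'c'): match length 0
Longest match has length 4 at offset 2.
next_char = character at position 8 + 4 = 12 -> 'c'

Best match: offset=2, length=4 (matching 'bcbc' starting at position 6)
LZ77 triple: (2, 4, 'c')


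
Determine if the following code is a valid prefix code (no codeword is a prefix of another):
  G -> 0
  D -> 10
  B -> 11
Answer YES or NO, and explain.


Checking each pair (does one codeword prefix another?):
  G='0' vs D='10': no prefix
  G='0' vs B='11': no prefix
  D='10' vs G='0': no prefix
  D='10' vs B='11': no prefix
  B='11' vs G='0': no prefix
  B='11' vs D='10': no prefix
No violation found over all pairs.

YES -- this is a valid prefix code. No codeword is a prefix of any other codeword.


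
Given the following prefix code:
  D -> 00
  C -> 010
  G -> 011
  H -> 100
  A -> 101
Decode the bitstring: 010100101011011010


Decoding step by step:
Bits 010 -> C
Bits 100 -> H
Bits 101 -> A
Bits 011 -> G
Bits 011 -> G
Bits 010 -> C


Decoded message: CHAGGC


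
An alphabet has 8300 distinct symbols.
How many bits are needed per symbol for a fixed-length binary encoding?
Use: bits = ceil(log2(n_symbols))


log2(8300) = 13.0189
Bracket: 2^13 = 8192 < 8300 <= 2^14 = 16384
So ceil(log2(8300)) = 14

bits = ceil(log2(8300)) = ceil(13.0189) = 14 bits


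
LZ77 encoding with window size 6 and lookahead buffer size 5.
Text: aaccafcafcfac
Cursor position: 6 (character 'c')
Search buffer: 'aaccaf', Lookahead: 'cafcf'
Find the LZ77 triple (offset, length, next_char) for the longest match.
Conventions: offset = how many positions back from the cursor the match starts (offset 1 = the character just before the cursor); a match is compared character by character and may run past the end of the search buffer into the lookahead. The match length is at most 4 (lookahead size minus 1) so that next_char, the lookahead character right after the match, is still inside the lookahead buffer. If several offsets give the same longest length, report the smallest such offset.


Try each offset into the search buffer:
  offset=1 (pos 5, char 'f'): match length 0
  offset=2 (pos 4, char 'a'): match length 0
  offset=3 (pos 3, char 'c'): match length 4
  offset=4 (pos 2, char 'c'): match length 1
  offset=5 (pos 1, char 'a'): match length 0
  offset=6 (pos 0, char 'a'): match length 0
Longest match has length 4 at offset 3.
next_char = character at position 6 + 4 = 10 -> 'f'

Best match: offset=3, length=4 (matching 'cafc' starting at position 3)
LZ77 triple: (3, 4, 'f')


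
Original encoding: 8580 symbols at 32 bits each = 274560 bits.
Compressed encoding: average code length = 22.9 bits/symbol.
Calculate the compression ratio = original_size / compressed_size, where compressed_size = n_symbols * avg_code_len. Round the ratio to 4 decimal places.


original_size = n_symbols * orig_bits = 8580 * 32 = 274560 bits
compressed_size = n_symbols * avg_code_len = 8580 * 22.9 = 196482.0 bits
ratio = original_size / compressed_size = 274560 / 196482.0 = 1.3974

Compression ratio = 1.3974


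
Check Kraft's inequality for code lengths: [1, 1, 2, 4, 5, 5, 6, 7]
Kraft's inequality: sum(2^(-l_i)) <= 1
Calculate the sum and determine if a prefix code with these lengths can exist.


Sum = 2^(-1) + 2^(-1) + 2^(-2) + 2^(-4) + 2^(-5) + 2^(-5) + 2^(-6) + 2^(-7)
    = 0.5 + 0.5 + 0.25 + 0.0625 + 0.03125 + 0.03125 + 0.015625 + 0.0078125
    = 179/128 = 1.3984375
Since 1.3984375 > 1, Kraft's inequality is NOT satisfied.
A prefix code with these lengths CANNOT exist.

Kraft sum = 1.3984375. Not satisfied.


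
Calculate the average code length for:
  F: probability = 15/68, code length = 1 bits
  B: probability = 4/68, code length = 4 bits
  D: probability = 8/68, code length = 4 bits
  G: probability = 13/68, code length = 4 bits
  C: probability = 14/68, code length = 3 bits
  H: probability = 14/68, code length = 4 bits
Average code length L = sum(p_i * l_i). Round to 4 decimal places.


Weighted contributions p_i * l_i:
  F: (15/68) * 1 = 15/68
  B: (4/68) * 4 = 16/68
  D: (8/68) * 4 = 32/68
  G: (13/68) * 4 = 52/68
  C: (14/68) * 3 = 42/68
  H: (14/68) * 4 = 56/68
Sum = (15 + 16 + 32 + 52 + 42 + 56)/68 = 213/68

L = 213/68 = 3.1324 bits/symbol


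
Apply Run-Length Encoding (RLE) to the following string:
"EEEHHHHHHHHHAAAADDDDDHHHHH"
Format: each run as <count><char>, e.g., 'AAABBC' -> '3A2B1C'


Scanning runs left to right:
  i=0: run of 'E' x 3 -> '3E'
  i=3: run of 'H' x 9 -> '9H'
  i=12: run of 'A' x 4 -> '4A'
  i=16: run of 'D' x 5 -> '5D'
  i=21: run of 'H' x 5 -> '5H'

RLE = 3E9H4A5D5H


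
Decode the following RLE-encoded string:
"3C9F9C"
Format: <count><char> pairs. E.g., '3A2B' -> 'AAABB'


Expanding each <count><char> pair:
  3C -> 'CCC'
  9F -> 'FFFFFFFFF'
  9C -> 'CCCCCCCCC'

Decoded = CCCFFFFFFFFFCCCCCCCCC


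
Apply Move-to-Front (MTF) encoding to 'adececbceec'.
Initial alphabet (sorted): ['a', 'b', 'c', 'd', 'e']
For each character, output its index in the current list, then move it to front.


MTF encoding:
'a': index 0 in ['a', 'b', 'c', 'd', 'e'] -> ['a', 'b', 'c', 'd', 'e']
'd': index 3 in ['a', 'b', 'c', 'd', 'e'] -> ['d', 'a', 'b', 'c', 'e']
'e': index 4 in ['d', 'a', 'b', 'c', 'e'] -> ['e', 'd', 'a', 'b', 'c']
'c': index 4 in ['e', 'd', 'a', 'b', 'c'] -> ['c', 'e', 'd', 'a', 'b']
'e': index 1 in ['c', 'e', 'd', 'a', 'b'] -> ['e', 'c', 'd', 'a', 'b']
'c': index 1 in ['e', 'c', 'd', 'a', 'b'] -> ['c', 'e', 'd', 'a', 'b']
'b': index 4 in ['c', 'e', 'd', 'a', 'b'] -> ['b', 'c', 'e', 'd', 'a']
'c': index 1 in ['b', 'c', 'e', 'd', 'a'] -> ['c', 'b', 'e', 'd', 'a']
'e': index 2 in ['c', 'b', 'e', 'd', 'a'] -> ['e', 'c', 'b', 'd', 'a']
'e': index 0 in ['e', 'c', 'b', 'd', 'a'] -> ['e', 'c', 'b', 'd', 'a']
'c': index 1 in ['e', 'c', 'b', 'd', 'a'] -> ['c', 'e', 'b', 'd', 'a']


Output: [0, 3, 4, 4, 1, 1, 4, 1, 2, 0, 1]


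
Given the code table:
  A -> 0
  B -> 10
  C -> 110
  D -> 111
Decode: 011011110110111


Decoding:
0 -> A
110 -> C
111 -> D
10 -> B
110 -> C
111 -> D


Result: ACDBCD


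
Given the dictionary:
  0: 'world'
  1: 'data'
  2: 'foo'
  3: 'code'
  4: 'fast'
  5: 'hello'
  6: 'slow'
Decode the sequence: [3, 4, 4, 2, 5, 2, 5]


Look up each index in the dictionary:
  3 -> 'code'
  4 -> 'fast'
  4 -> 'fast'
  2 -> 'foo'
  5 -> 'hello'
  2 -> 'foo'
  5 -> 'hello'

Decoded: "code fast fast foo hello foo hello"


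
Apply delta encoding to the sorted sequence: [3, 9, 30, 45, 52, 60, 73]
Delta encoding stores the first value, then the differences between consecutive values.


First value: 3
Deltas:
  9 - 3 = 6
  30 - 9 = 21
  45 - 30 = 15
  52 - 45 = 7
  60 - 52 = 8
  73 - 60 = 13


Delta encoded: [3, 6, 21, 15, 7, 8, 13]


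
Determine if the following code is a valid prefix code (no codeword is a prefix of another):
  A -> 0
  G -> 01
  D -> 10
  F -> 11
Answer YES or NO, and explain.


Checking each pair (does one codeword prefix another?):
  A='0' vs G='01': prefix -- VIOLATION

NO -- this is NOT a valid prefix code. A (0) is a prefix of G (01).


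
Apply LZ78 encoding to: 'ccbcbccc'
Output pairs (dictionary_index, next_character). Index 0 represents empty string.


LZ78 encoding steps:
Dictionary: {0: ''}
Step 1: w='' (idx 0), next='c' -> output (0, 'c'), add 'c' as idx 1
Step 2: w='c' (idx 1), next='b' -> output (1, 'b'), add 'cb' as idx 2
Step 3: w='cb' (idx 2), next='c' -> output (2, 'c'), add 'cbc' as idx 3
Step 4: w='c' (idx 1), next='c' -> output (1, 'c'), add 'cc' as idx 4


Encoded: [(0, 'c'), (1, 'b'), (2, 'c'), (1, 'c')]


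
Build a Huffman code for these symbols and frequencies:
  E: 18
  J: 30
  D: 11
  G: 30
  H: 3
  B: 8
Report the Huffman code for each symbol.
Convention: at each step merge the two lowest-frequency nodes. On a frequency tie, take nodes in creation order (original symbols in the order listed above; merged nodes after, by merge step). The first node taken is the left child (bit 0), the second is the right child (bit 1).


Huffman tree construction:
Step 1: Merge H(3) + B(8) = 11
Step 2: Merge D(11) + (H+B)(11) = 22
Step 3: Merge E(18) + (D+(H+B))(22) = 40
Step 4: Merge J(30) + G(30) = 60
Step 5: Merge (E+(D+(H+B)))(40) + (J+G)(60) = 100
Read each symbol's code off the tree from the root (left child = 0, right child = 1).

Codes:
  E: 00 (length 2)
  J: 10 (length 2)
  D: 010 (length 3)
  G: 11 (length 2)
  H: 0110 (length 4)
  B: 0111 (length 4)
Average code length: 233/100 = 2.3300 bits/symbol


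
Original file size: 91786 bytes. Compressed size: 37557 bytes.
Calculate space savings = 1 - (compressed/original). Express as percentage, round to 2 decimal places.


ratio = compressed/original = 37557/91786 = 0.40918
savings = 1 - ratio = 1 - 0.40918 = 0.59082
as a percentage: 0.59082 * 100 = 59.08%

Space savings = 1 - 37557/91786 = 59.08%


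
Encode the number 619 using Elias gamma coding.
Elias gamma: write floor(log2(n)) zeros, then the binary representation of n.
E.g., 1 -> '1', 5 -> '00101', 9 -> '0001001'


num_bits = floor(log2(619)) + 1 = 10
leading_zeros = num_bits - 1 = 9
binary(619) = 1001101011

Elias gamma(619) = '000000000' + '1001101011' = 0000000001001101011 (19 bits)


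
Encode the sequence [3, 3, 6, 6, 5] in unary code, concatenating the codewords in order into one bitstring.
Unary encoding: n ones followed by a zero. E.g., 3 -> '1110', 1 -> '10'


Encode each number as n ones followed by a terminating 0:
  3 -> 1110 (4 bits)
  3 -> 1110 (4 bits)
  6 -> 1111110 (7 bits)
  6 -> 1111110 (7 bits)
  5 -> 111110 (6 bits)
Total length = 4 + 4 + 7 + 7 + 6 = 28 bits.

Unary([3, 3, 6, 6, 5]) = 1110111011111101111110111110 (28 bits)


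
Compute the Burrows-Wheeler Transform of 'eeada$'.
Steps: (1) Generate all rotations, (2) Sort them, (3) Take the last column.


Rotations (sorted):
  0: $eeada -> last char: a
  1: a$eead -> last char: d
  2: ada$ee -> last char: e
  3: da$eea -> last char: a
  4: eada$e -> last char: e
  5: eeada$ -> last char: $


BWT = adeae$


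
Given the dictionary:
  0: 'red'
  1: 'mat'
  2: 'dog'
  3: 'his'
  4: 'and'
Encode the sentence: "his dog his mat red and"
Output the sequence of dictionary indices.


Look up each word in the dictionary:
  'his' -> 3
  'dog' -> 2
  'his' -> 3
  'mat' -> 1
  'red' -> 0
  'and' -> 4

Encoded: [3, 2, 3, 1, 0, 4]


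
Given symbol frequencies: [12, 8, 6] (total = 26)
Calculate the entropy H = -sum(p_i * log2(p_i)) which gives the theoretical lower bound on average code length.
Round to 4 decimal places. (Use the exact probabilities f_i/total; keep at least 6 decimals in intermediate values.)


Per-symbol terms -p_i * log2(p_i) with p_i = f_i/26:
  p = 12/26 = 0.461538: log2(p) = -1.115477, -p*log2(p) = 0.514836
  p = 8/26 = 0.307692: log2(p) = -1.700440, -p*log2(p) = 0.523212
  p = 6/26 = 0.230769: log2(p) = -2.115477, -p*log2(p) = 0.488187
H = 0.514836 + 0.523212 + 0.488187 = 1.526235

H = 1.5262 bits/symbol


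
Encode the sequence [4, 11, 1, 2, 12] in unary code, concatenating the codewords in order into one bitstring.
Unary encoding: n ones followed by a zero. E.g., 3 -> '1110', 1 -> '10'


Encode each number as n ones followed by a terminating 0:
  4 -> 11110 (5 bits)
  11 -> 111111111110 (12 bits)
  1 -> 10 (2 bits)
  2 -> 110 (3 bits)
  12 -> 1111111111110 (13 bits)
Total length = 5 + 12 + 2 + 3 + 13 = 35 bits.

Unary([4, 11, 1, 2, 12]) = 11110111111111110101101111111111110 (35 bits)


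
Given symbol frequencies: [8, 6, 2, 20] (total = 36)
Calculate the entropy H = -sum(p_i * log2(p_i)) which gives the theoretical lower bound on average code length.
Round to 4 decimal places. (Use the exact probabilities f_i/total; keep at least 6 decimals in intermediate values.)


Per-symbol terms -p_i * log2(p_i) with p_i = f_i/36:
  p = 8/36 = 0.222222: log2(p) = -2.169925, -p*log2(p) = 0.482206
  p = 6/36 = 0.166667: log2(p) = -2.584963, -p*log2(p) = 0.430827
  p = 2/36 = 0.055556: log2(p) = -4.169925, -p*log2(p) = 0.231663
  p = 20/36 = 0.555556: log2(p) = -0.847997, -p*log2(p) = 0.471109
H = 0.482206 + 0.430827 + 0.231663 + 0.471109 = 1.615805

H = 1.6158 bits/symbol


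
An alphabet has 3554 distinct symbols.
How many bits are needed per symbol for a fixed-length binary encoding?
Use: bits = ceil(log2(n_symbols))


log2(3554) = 11.7952
Bracket: 2^11 = 2048 < 3554 <= 2^12 = 4096
So ceil(log2(3554)) = 12

bits = ceil(log2(3554)) = ceil(11.7952) = 12 bits


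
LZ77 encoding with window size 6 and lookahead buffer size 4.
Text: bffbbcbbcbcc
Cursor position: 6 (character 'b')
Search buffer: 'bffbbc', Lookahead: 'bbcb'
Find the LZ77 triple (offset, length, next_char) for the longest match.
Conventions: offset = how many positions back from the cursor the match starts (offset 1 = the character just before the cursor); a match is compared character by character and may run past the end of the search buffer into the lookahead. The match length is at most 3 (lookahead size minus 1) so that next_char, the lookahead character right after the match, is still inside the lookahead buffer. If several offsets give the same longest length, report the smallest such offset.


Try each offset into the search buffer:
  offset=1 (pos 5, char 'c'): match length 0
  offset=2 (pos 4, char 'b'): match length 1
  offset=3 (pos 3, char 'b'): match length 3
  offset=4 (pos 2, char 'f'): match length 0
  offset=5 (pos 1, char 'f'): match length 0
  offset=6 (pos 0, char 'b'): match length 1
Longest match has length 3 at offset 3.
next_char = character at position 6 + 3 = 9 -> 'b'

Best match: offset=3, length=3 (matching 'bbc' starting at position 3)
LZ77 triple: (3, 3, 'b')


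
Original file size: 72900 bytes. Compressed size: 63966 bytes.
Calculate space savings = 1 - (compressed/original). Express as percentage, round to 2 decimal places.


ratio = compressed/original = 63966/72900 = 0.877449
savings = 1 - ratio = 1 - 0.877449 = 0.122551
as a percentage: 0.122551 * 100 = 12.26%

Space savings = 1 - 63966/72900 = 12.26%


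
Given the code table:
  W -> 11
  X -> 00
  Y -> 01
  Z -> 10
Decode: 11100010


Decoding:
11 -> W
10 -> Z
00 -> X
10 -> Z


Result: WZXZ


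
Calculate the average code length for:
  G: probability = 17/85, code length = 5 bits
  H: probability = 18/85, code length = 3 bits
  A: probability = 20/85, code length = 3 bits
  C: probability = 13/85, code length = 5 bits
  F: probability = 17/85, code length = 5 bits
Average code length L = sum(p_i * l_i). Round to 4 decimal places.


Weighted contributions p_i * l_i:
  G: (17/85) * 5 = 85/85
  H: (18/85) * 3 = 54/85
  A: (20/85) * 3 = 60/85
  C: (13/85) * 5 = 65/85
  F: (17/85) * 5 = 85/85
Sum = (85 + 54 + 60 + 65 + 85)/85 = 349/85

L = 349/85 = 4.1059 bits/symbol


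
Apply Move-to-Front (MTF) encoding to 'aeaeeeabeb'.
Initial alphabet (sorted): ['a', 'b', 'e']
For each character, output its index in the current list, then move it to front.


MTF encoding:
'a': index 0 in ['a', 'b', 'e'] -> ['a', 'b', 'e']
'e': index 2 in ['a', 'b', 'e'] -> ['e', 'a', 'b']
'a': index 1 in ['e', 'a', 'b'] -> ['a', 'e', 'b']
'e': index 1 in ['a', 'e', 'b'] -> ['e', 'a', 'b']
'e': index 0 in ['e', 'a', 'b'] -> ['e', 'a', 'b']
'e': index 0 in ['e', 'a', 'b'] -> ['e', 'a', 'b']
'a': index 1 in ['e', 'a', 'b'] -> ['a', 'e', 'b']
'b': index 2 in ['a', 'e', 'b'] -> ['b', 'a', 'e']
'e': index 2 in ['b', 'a', 'e'] -> ['e', 'b', 'a']
'b': index 1 in ['e', 'b', 'a'] -> ['b', 'e', 'a']


Output: [0, 2, 1, 1, 0, 0, 1, 2, 2, 1]


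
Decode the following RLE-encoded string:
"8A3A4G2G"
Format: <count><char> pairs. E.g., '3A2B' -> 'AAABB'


Expanding each <count><char> pair:
  8A -> 'AAAAAAAA'
  3A -> 'AAA'
  4G -> 'GGGG'
  2G -> 'GG'

Decoded = AAAAAAAAAAAGGGGGG


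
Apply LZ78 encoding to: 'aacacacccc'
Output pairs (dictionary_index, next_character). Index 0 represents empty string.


LZ78 encoding steps:
Dictionary: {0: ''}
Step 1: w='' (idx 0), next='a' -> output (0, 'a'), add 'a' as idx 1
Step 2: w='a' (idx 1), next='c' -> output (1, 'c'), add 'ac' as idx 2
Step 3: w='ac' (idx 2), next='a' -> output (2, 'a'), add 'aca' as idx 3
Step 4: w='' (idx 0), next='c' -> output (0, 'c'), add 'c' as idx 4
Step 5: w='c' (idx 4), next='c' -> output (4, 'c'), add 'cc' as idx 5
Step 6: w='c' (idx 4), end of input -> output (4, '')


Encoded: [(0, 'a'), (1, 'c'), (2, 'a'), (0, 'c'), (4, 'c'), (4, '')]


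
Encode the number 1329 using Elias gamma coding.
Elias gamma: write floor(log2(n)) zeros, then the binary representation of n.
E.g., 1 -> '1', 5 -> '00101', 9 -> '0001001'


num_bits = floor(log2(1329)) + 1 = 11
leading_zeros = num_bits - 1 = 10
binary(1329) = 10100110001

Elias gamma(1329) = '0000000000' + '10100110001' = 000000000010100110001 (21 bits)


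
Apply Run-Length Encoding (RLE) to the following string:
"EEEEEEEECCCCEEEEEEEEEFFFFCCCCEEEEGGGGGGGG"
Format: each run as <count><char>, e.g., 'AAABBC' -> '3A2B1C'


Scanning runs left to right:
  i=0: run of 'E' x 8 -> '8E'
  i=8: run of 'C' x 4 -> '4C'
  i=12: run of 'E' x 9 -> '9E'
  i=21: run of 'F' x 4 -> '4F'
  i=25: run of 'C' x 4 -> '4C'
  i=29: run of 'E' x 4 -> '4E'
  i=33: run of 'G' x 8 -> '8G'

RLE = 8E4C9E4F4C4E8G


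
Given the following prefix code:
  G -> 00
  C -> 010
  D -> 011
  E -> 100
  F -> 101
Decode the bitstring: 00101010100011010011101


Decoding step by step:
Bits 00 -> G
Bits 101 -> F
Bits 010 -> C
Bits 100 -> E
Bits 011 -> D
Bits 010 -> C
Bits 011 -> D
Bits 101 -> F


Decoded message: GFCEDCDF


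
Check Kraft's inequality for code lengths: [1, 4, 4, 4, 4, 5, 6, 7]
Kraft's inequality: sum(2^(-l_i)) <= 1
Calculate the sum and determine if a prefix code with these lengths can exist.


Sum = 2^(-1) + 2^(-4) + 2^(-4) + 2^(-4) + 2^(-4) + 2^(-5) + 2^(-6) + 2^(-7)
    = 0.5 + 0.0625 + 0.0625 + 0.0625 + 0.0625 + 0.03125 + 0.015625 + 0.0078125
    = 103/128 = 0.8046875
Since 0.8046875 <= 1, Kraft's inequality IS satisfied.
A prefix code with these lengths CAN exist.

Kraft sum = 0.8046875. Satisfied.


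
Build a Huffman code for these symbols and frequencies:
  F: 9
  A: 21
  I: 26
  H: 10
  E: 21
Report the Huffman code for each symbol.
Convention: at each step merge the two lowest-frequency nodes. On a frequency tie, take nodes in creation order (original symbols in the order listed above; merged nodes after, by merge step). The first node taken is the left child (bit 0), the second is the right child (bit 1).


Huffman tree construction:
Step 1: Merge F(9) + H(10) = 19
Step 2: Merge (F+H)(19) + A(21) = 40
Step 3: Merge E(21) + I(26) = 47
Step 4: Merge ((F+H)+A)(40) + (E+I)(47) = 87
Read each symbol's code off the tree from the root (left child = 0, right child = 1).

Codes:
  F: 000 (length 3)
  A: 01 (length 2)
  I: 11 (length 2)
  H: 001 (length 3)
  E: 10 (length 2)
Average code length: 193/87 = 2.2184 bits/symbol


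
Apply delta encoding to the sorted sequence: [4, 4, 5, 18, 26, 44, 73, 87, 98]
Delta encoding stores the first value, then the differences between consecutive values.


First value: 4
Deltas:
  4 - 4 = 0
  5 - 4 = 1
  18 - 5 = 13
  26 - 18 = 8
  44 - 26 = 18
  73 - 44 = 29
  87 - 73 = 14
  98 - 87 = 11


Delta encoded: [4, 0, 1, 13, 8, 18, 29, 14, 11]


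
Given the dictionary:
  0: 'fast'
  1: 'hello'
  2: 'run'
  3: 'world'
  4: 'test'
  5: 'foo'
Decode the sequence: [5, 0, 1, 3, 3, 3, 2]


Look up each index in the dictionary:
  5 -> 'foo'
  0 -> 'fast'
  1 -> 'hello'
  3 -> 'world'
  3 -> 'world'
  3 -> 'world'
  2 -> 'run'

Decoded: "foo fast hello world world world run"


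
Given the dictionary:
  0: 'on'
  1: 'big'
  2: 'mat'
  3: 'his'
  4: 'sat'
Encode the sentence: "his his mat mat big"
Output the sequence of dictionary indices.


Look up each word in the dictionary:
  'his' -> 3
  'his' -> 3
  'mat' -> 2
  'mat' -> 2
  'big' -> 1

Encoded: [3, 3, 2, 2, 1]


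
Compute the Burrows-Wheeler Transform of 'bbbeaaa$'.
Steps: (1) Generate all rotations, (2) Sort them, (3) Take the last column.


Rotations (sorted):
  0: $bbbeaaa -> last char: a
  1: a$bbbeaa -> last char: a
  2: aa$bbbea -> last char: a
  3: aaa$bbbe -> last char: e
  4: bbbeaaa$ -> last char: $
  5: bbeaaa$b -> last char: b
  6: beaaa$bb -> last char: b
  7: eaaa$bbb -> last char: b


BWT = aaae$bbb


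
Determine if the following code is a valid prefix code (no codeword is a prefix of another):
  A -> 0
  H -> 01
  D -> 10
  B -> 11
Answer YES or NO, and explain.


Checking each pair (does one codeword prefix another?):
  A='0' vs H='01': prefix -- VIOLATION

NO -- this is NOT a valid prefix code. A (0) is a prefix of H (01).


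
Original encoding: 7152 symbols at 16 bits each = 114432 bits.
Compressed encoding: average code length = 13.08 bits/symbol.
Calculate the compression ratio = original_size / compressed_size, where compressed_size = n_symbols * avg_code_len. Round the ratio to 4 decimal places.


original_size = n_symbols * orig_bits = 7152 * 16 = 114432 bits
compressed_size = n_symbols * avg_code_len = 7152 * 13.08 = 93548.16 bits
ratio = original_size / compressed_size = 114432 / 93548.16 = 1.2232

Compression ratio = 1.2232


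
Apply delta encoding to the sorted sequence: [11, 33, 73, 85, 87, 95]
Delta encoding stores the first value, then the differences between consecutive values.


First value: 11
Deltas:
  33 - 11 = 22
  73 - 33 = 40
  85 - 73 = 12
  87 - 85 = 2
  95 - 87 = 8


Delta encoded: [11, 22, 40, 12, 2, 8]


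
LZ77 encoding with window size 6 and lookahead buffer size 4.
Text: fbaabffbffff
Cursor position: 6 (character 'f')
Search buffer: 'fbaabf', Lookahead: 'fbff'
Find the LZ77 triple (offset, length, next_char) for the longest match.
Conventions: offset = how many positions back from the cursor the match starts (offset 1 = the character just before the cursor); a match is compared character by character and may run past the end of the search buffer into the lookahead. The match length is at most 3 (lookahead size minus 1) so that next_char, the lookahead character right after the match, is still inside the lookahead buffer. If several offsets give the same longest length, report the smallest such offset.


Try each offset into the search buffer:
  offset=1 (pos 5, char 'f'): match length 1
  offset=2 (pos 4, char 'b'): match length 0
  offset=3 (pos 3, char 'a'): match length 0
  offset=4 (pos 2, char 'a'): match length 0
  offset=5 (pos 1, char 'b'): match length 0
  offset=6 (pos 0, char 'f'): match length 2
Longest match has length 2 at offset 6.
next_char = character at position 6 + 2 = 8 -> 'f'

Best match: offset=6, length=2 (matching 'fb' starting at position 0)
LZ77 triple: (6, 2, 'f')


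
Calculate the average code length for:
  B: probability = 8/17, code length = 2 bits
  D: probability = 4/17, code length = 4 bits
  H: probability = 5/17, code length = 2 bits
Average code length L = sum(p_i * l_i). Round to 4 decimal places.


Weighted contributions p_i * l_i:
  B: (8/17) * 2 = 16/17
  D: (4/17) * 4 = 16/17
  H: (5/17) * 2 = 10/17
Sum = (16 + 16 + 10)/17 = 42/17

L = 42/17 = 2.4706 bits/symbol


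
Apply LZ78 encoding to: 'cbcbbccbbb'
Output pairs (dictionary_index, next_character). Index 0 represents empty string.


LZ78 encoding steps:
Dictionary: {0: ''}
Step 1: w='' (idx 0), next='c' -> output (0, 'c'), add 'c' as idx 1
Step 2: w='' (idx 0), next='b' -> output (0, 'b'), add 'b' as idx 2
Step 3: w='c' (idx 1), next='b' -> output (1, 'b'), add 'cb' as idx 3
Step 4: w='b' (idx 2), next='c' -> output (2, 'c'), add 'bc' as idx 4
Step 5: w='cb' (idx 3), next='b' -> output (3, 'b'), add 'cbb' as idx 5
Step 6: w='b' (idx 2), end of input -> output (2, '')


Encoded: [(0, 'c'), (0, 'b'), (1, 'b'), (2, 'c'), (3, 'b'), (2, '')]


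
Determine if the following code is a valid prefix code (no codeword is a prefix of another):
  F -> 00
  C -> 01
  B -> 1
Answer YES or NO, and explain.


Checking each pair (does one codeword prefix another?):
  F='00' vs C='01': no prefix
  F='00' vs B='1': no prefix
  C='01' vs F='00': no prefix
  C='01' vs B='1': no prefix
  B='1' vs F='00': no prefix
  B='1' vs C='01': no prefix
No violation found over all pairs.

YES -- this is a valid prefix code. No codeword is a prefix of any other codeword.


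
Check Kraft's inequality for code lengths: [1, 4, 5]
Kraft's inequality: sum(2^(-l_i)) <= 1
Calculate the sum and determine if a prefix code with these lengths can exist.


Sum = 2^(-1) + 2^(-4) + 2^(-5)
    = 0.5 + 0.0625 + 0.03125
    = 19/32 = 0.59375
Since 0.59375 <= 1, Kraft's inequality IS satisfied.
A prefix code with these lengths CAN exist.

Kraft sum = 0.59375. Satisfied.


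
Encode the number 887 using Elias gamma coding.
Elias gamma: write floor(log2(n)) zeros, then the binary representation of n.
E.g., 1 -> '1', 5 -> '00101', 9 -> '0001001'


num_bits = floor(log2(887)) + 1 = 10
leading_zeros = num_bits - 1 = 9
binary(887) = 1101110111

Elias gamma(887) = '000000000' + '1101110111' = 0000000001101110111 (19 bits)


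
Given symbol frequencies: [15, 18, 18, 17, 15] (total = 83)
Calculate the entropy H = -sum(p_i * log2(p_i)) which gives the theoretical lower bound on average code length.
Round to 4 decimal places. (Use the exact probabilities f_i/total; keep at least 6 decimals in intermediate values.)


Per-symbol terms -p_i * log2(p_i) with p_i = f_i/83:
  p = 15/83 = 0.180723: log2(p) = -2.468149, -p*log2(p) = 0.446051
  p = 18/83 = 0.216867: log2(p) = -2.205114, -p*log2(p) = 0.478218
  p = 18/83 = 0.216867: log2(p) = -2.205114, -p*log2(p) = 0.478218
  p = 17/83 = 0.204819: log2(p) = -2.287577, -p*log2(p) = 0.468540
  p = 15/83 = 0.180723: log2(p) = -2.468149, -p*log2(p) = 0.446051
H = 0.446051 + 0.478218 + 0.478218 + 0.468540 + 0.446051 = 2.317078

H = 2.3171 bits/symbol


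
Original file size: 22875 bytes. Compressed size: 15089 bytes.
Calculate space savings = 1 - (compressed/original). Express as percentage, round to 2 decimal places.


ratio = compressed/original = 15089/22875 = 0.659628
savings = 1 - ratio = 1 - 0.659628 = 0.340372
as a percentage: 0.340372 * 100 = 34.04%

Space savings = 1 - 15089/22875 = 34.04%


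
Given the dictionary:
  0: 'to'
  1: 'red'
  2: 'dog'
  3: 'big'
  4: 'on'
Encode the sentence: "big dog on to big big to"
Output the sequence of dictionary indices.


Look up each word in the dictionary:
  'big' -> 3
  'dog' -> 2
  'on' -> 4
  'to' -> 0
  'big' -> 3
  'big' -> 3
  'to' -> 0

Encoded: [3, 2, 4, 0, 3, 3, 0]


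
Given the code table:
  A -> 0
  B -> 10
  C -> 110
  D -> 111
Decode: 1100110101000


Decoding:
110 -> C
0 -> A
110 -> C
10 -> B
10 -> B
0 -> A
0 -> A


Result: CACBBAA
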